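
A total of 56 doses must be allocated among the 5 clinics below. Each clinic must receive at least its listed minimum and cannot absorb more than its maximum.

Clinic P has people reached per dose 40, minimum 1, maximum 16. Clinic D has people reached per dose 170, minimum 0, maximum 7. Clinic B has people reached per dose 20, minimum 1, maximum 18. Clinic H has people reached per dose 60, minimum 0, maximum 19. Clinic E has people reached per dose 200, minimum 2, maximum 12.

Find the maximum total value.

Meeting every minimum uses 1+0+1+0+2 = 4 doses, leaving 52.
Order the clinics by people reached per dose: Clinic E 200 > Clinic D 170 > Clinic H 60 > Clinic P 40 > Clinic B 20.
Clinic E: +10 to 12 (cap) — 42 left.
Clinic D takes 7 more to reach its cap of 7 — 35 left.
Give Clinic H 19 more to hit its cap of 19 — 16 left.
Give Clinic P 15 more to hit its cap of 16 — 1 left.
Clinic B: +1 (room for 17) → 2. Pool exhausted.
Total = 40×16 + 170×7 + 20×2 + 60×19 + 200×12 = 5410.

5410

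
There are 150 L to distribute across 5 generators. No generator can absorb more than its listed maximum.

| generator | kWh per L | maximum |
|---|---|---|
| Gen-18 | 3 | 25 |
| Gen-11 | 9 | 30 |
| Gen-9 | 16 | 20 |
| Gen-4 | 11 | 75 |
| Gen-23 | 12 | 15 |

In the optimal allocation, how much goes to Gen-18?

10

Order the generators by kWh per L: Gen-9 16 > Gen-23 12 > Gen-4 11 > Gen-11 9 > Gen-18 3.
Give Gen-9 20 to hit its cap of 20 ; 130 left.
Gen-23 takes 15 to reach its cap of 15 ; 115 left.
Gen-4 takes 75 to reach its cap of 75 ; 40 left.
Gen-11: +30 to 30 (cap) ; 10 left.
Only 10 left; Gen-18 takes them to reach 10.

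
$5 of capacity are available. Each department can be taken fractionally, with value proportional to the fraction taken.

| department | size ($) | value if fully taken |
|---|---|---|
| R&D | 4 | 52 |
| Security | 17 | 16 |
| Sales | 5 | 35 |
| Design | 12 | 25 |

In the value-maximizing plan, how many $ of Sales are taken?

Rank by value-to-size ratio: R&D 52/4≈13, Sales 35/5≈7, Design 25/12≈2.08, Security 16/17≈0.941.
All 4 $ of R&D fit (value 52) → 1 remain.
1 $ left: a 1/5 share of Sales gives 35×1/5 = 7.

1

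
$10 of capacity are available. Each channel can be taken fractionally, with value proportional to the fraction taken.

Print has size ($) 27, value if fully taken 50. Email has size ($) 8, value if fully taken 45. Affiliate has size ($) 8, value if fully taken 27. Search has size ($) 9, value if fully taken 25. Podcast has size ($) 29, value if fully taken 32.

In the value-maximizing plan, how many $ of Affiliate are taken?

Rank by value-to-size ratio: Email 45/8≈5.62, Affiliate 27/8≈3.38, Search 25/9≈2.78, Print 50/27≈1.85, Podcast 32/29≈1.1.
Take all of Email (8 $, value 45) — 2 $ left.
Fill the last 2 $ with part of Affiliate: 2/8 of it earns 6.75.

2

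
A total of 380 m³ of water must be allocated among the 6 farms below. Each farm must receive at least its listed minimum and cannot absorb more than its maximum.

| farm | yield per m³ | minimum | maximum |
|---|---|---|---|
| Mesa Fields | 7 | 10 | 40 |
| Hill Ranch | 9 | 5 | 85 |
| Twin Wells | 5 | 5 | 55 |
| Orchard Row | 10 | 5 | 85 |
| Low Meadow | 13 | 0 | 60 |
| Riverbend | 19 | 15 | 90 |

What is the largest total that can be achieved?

Meeting every minimum uses 10+5+5+5+0+15 = 40 m³, leaving 340.
Order the farms by yield per m³: Riverbend 19 > Low Meadow 13 > Orchard Row 10 > Hill Ranch 9 > Mesa Fields 7 > Twin Wells 5.
Riverbend takes 75 more to reach its cap of 90 ; 265 left.
Give Low Meadow 60 more to hit its cap of 60 ; 205 left.
Orchard Row: +80 to 85 (cap) ; 125 left.
Hill Ranch: +80 to 85 (cap) ; 45 left.
Mesa Fields takes 30 more to reach its cap of 40 ; 15 left.
Twin Wells: +15 (room for 50) → 20. Pool exhausted.
Total = 7×40 + 9×85 + 5×20 + 10×85 + 13×60 + 19×90 = 4485.

4485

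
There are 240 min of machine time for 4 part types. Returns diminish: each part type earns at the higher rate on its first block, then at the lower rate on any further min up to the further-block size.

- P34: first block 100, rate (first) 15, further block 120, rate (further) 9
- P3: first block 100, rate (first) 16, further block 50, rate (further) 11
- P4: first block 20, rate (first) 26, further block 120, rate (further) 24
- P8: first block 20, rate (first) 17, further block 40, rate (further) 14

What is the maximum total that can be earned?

Order all 8 blocks by rate: P4/first 26 > P4/second 24 > P8/first 17 > P3/first 16 > P34/first 15 > P8/second 14 > P3/second 11 > P34/second 9.
Fill P4 first block (20 at 26) → 220 left.
P4 second at 24: fill all 120 → 100 left.
P8 first at 17: fill all 20 → 80 left.
P3/first: +80 of 100 at 16; pool empty.
Total = 26×20 + 24×120 + 17×20 + 16×80 = 5020.

5020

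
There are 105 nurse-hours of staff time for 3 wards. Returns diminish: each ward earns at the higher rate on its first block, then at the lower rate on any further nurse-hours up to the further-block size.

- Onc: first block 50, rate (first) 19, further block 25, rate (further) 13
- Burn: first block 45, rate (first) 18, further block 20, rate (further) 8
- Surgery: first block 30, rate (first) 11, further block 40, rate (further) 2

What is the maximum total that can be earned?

1890

Order all 6 blocks by rate: Onc/first 19 > Burn/first 18 > Onc/second 13 > Surgery/first 11 > Burn/second 8 > Surgery/second 2.
Onc/first (19): +50 → 55 left.
Burn/first (18): +45 → 10 left.
Onc/second: +10 of 25 at 13; pool empty.
Total = 19×50 + 18×45 + 13×10 = 1890.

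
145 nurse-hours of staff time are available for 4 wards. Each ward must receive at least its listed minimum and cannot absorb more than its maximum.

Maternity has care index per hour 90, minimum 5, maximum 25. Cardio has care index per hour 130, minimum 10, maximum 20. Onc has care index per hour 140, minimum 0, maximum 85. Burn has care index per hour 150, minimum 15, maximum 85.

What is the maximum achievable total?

Meeting every minimum uses 5+10+0+15 = 30 nurse-hours, leaving 115.
Rank by care index per hour: Burn 150 > Onc 140 > Cardio 130 > Maternity 90.
Burn takes 70 more to reach its cap of 85 → 45 left.
Onc has room for 85 more but only 45 remain, so it gets 45.
Total = 90×5 + 130×10 + 140×45 + 150×85 = 20800.

20800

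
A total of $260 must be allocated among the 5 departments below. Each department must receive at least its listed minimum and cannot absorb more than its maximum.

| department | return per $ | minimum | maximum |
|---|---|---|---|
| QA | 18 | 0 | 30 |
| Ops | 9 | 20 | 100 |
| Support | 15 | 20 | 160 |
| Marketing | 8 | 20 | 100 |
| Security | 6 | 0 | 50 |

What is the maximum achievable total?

Meeting every minimum uses 0+20+20+20+0 = 60 $, leaving 200.
Highest return per $ first: QA 18 > Support 15 > Ops 9 > Marketing 8 > Security 6.
QA: +30 to 30 (cap) ; 170 left.
Support takes 140 more to reach its cap of 160 ; 30 left.
Ops has room for 80 more but only 30 remain, so it gets 50.
Total = 18×30 + 9×50 + 15×160 + 8×20 = 3550.

3550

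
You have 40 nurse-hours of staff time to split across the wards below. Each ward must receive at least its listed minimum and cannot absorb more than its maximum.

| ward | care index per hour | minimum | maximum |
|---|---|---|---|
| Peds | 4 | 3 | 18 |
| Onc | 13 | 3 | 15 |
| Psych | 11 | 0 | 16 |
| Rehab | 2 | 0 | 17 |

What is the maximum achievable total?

407

Meeting every minimum uses 3+3+0+0 = 6 nurse-hours, leaving 34.
Highest care index per hour first: Onc 13 > Psych 11 > Peds 4 > Rehab 2.
Give Onc 12 more to hit its cap of 15 — 22 left.
Psych: +16 to 16 (cap) — 6 left.
Peds has room for 15 more but only 6 remain, so it gets 9.
Total = 4×9 + 13×15 + 11×16 = 407.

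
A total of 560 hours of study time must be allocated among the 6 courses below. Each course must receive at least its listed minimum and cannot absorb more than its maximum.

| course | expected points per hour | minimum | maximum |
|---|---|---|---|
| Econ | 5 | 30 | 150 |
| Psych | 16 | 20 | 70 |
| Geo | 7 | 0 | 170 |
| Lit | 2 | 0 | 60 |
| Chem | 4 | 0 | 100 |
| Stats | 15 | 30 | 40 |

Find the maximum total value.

4120

Meeting every minimum uses 30+20+0+0+0+30 = 80 hours, leaving 480.
Rank by expected points per hour: Psych 16 > Stats 15 > Geo 7 > Econ 5 > Chem 4 > Lit 2.
Psych takes 50 more to reach its cap of 70 — 430 left.
Give Stats 10 more to hit its cap of 40 — 420 left.
Geo: +170 to 170 (cap) — 250 left.
Econ: +120 to 150 (cap) — 130 left.
Chem: +100 to 100 (cap) — 30 left.
Only 30 left; Lit takes them to reach 30.
Total = 5×150 + 16×70 + 7×170 + 2×30 + 4×100 + 15×40 = 4120.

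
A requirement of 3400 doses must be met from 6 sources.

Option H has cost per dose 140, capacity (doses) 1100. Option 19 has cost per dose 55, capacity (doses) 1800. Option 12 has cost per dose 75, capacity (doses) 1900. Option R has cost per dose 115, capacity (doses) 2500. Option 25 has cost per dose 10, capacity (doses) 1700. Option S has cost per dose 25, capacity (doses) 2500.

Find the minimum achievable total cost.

Use sources in increasing cost order.
Option 25 at 10: take all 1700 doses ; 1700 still needed.
Option S at 25: take 1700 of its 2500 ; requirement met.
Option 19, Option 12, Option R, Option H: unused.
Cost = 1700×10 + 1700×25 = 59500.

59500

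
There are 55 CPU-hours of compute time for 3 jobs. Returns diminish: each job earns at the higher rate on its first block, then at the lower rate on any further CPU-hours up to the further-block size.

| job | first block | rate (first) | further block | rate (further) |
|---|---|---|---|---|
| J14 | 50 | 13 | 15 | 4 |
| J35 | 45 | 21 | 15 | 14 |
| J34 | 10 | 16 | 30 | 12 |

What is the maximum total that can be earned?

1105

Treat each block as its own option and order by rate: J35/first 21 > J34/first 16 > J35/second 14 > J14/first 13 > J34/second 12 > J14/second 4.
J35/first (21): +45 → 10 left.
J34 first at 16: fill all 10 → 0 left.
Total = 21×45 + 16×10 = 1105.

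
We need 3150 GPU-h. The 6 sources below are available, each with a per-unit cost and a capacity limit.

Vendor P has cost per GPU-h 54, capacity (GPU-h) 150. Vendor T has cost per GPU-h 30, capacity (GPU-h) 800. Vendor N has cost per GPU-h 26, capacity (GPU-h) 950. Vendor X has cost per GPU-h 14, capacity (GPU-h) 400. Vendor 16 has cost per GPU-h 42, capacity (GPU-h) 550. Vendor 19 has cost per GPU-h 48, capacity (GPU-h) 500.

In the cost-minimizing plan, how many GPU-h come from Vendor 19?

450

Use sources in increasing cost order.
Vendor X at 14: take all 400 GPU-h → 2750 still needed.
Take 950 from Vendor N at 26 → need 1800 more.
Take 800 from Vendor T at 30 → need 1000 more.
Take 550 from Vendor 16 at 42 → need 450 more.
Take 450 from Vendor 19 at 48 to finish.
Vendor P: unused.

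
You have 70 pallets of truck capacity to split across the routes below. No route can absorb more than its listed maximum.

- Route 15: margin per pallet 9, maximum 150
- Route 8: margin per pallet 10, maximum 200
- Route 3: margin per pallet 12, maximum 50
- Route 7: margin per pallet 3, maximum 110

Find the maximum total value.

Rank by margin per pallet: Route 3 12 > Route 8 10 > Route 15 9 > Route 7 3.
Give Route 3 50 to hit its cap of 50 — 20 left.
Only 20 left; Route 8 takes them to reach 20.
Total = 10×20 + 12×50 = 800.

800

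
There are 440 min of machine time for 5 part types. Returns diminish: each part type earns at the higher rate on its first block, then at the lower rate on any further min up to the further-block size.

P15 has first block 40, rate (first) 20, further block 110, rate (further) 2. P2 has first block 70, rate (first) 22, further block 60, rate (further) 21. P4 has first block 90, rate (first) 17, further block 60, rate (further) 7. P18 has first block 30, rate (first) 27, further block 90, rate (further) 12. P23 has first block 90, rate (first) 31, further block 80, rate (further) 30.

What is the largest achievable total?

10790

Order all 10 blocks by rate: P23/first 31 > P23/second 30 > P18/first 27 > P2/first 22 > P2/second 21 > P15/first 20 > P4/first 17 > P18/second 12 > P4/second 7 > P15/second 2.
P23/first (31): +90 → 350 left.
P23/second (30): +80 → 270 left.
P18 first at 27: fill all 30 → 240 left.
Fill P2 first block (70 at 22) → 170 left.
P2/second (21): +60 → 110 left.
P15 first at 20: fill all 40 → 70 left.
70 remain; put them into P4 first at 17.
Total = 31×90 + 30×80 + 27×30 + 22×70 + 21×60 + 20×40 + 17×70 = 10790.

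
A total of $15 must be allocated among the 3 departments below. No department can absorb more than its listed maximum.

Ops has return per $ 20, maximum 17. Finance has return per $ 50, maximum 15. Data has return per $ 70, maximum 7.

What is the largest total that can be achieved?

890

Rank by return per $: Data 70 > Finance 50 > Ops 20.
Give Data 7 to hit its cap of 7 ; 8 left.
Finance: +8 (room for 15) → 8. Pool exhausted.
Total = 50×8 + 70×7 = 890.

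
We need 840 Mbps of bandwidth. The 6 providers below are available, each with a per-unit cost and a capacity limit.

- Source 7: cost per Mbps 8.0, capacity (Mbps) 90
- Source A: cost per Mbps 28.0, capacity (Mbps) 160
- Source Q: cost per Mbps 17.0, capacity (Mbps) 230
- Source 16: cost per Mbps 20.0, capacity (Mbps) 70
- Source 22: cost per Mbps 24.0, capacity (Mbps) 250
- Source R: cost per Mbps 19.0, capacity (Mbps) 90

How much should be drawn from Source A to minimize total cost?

110

Fill from the cheapest provider first.
Source 7 (8.0): use full 90 ; 750 Mbps to go.
Take 230 from Source Q at 17.0 ; need 520 more.
Source R (19.0): use full 90 ; 430 Mbps to go.
Source 16 (20.0): use full 70 ; 360 Mbps to go.
Source 22 (24.0): use full 250 ; 110 Mbps to go.
Source A at 28.0: take 110 of its 160 ; requirement met.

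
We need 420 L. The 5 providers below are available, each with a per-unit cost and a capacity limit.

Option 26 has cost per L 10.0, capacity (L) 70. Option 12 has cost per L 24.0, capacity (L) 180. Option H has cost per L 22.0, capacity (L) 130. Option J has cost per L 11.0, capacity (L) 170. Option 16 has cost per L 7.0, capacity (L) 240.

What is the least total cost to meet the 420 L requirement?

3590

Fill from the cheapest provider first.
Take 240 from Option 16 at 7.0 — need 180 more.
Take 70 from Option 26 at 10.0 — need 110 more.
Take 110 from Option J at 11.0 to finish.
Option H, Option 12: unused.
Cost = 240×7.0 + 70×10.0 + 110×11.0 = 3590.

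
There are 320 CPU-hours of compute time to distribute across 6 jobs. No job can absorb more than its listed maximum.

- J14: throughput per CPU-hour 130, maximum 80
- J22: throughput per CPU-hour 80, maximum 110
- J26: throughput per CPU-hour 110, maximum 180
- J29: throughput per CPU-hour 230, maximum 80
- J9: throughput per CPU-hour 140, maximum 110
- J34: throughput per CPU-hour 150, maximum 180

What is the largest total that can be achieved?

53800

Order the jobs by throughput per CPU-hour: J29 230 > J34 150 > J9 140 > J14 130 > J26 110 > J22 80.
Give J29 80 to hit its cap of 80 — 240 left.
Give J34 180 to hit its cap of 180 — 60 left.
J9: +60 (room for 110) → 60. Pool exhausted.
Total = 230×80 + 140×60 + 150×180 = 53800.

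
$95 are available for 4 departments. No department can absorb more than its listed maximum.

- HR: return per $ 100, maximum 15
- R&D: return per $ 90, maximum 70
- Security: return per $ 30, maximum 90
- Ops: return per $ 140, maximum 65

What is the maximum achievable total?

Highest return per $ first: Ops 140 > HR 100 > R&D 90 > Security 30.
Ops: +65 to 65 (cap) ; 30 left.
HR takes 15 to reach its cap of 15 ; 15 left.
Only 15 left; R&D takes them to reach 15.
Total = 100×15 + 90×15 + 140×65 = 11950.

11950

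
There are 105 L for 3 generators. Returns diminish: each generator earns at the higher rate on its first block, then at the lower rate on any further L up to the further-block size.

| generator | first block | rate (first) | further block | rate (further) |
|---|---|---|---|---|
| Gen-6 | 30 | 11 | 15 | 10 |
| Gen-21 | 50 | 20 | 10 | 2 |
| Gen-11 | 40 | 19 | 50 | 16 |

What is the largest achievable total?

Order all 6 blocks by rate: Gen-21/T1 20 > Gen-11/T1 19 > Gen-11/T2 16 > Gen-6/T1 11 > Gen-6/T2 10 > Gen-21/T2 2.
Gen-21 T1 at 20: fill all 50 → 55 left.
Gen-11/T1 (19): +40 → 15 left.
Gen-11/T2: +15 of 50 at 16; pool empty.
Total = 20×50 + 19×40 + 16×15 = 2000.

2000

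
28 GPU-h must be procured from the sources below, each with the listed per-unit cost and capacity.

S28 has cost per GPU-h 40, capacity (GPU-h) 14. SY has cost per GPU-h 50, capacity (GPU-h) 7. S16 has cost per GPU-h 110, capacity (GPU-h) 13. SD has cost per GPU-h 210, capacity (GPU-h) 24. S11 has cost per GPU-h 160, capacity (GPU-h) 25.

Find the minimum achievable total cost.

Cheapest first:
S28 at 40: take all 14 GPU-h — 14 still needed.
SY at 50: take all 7 GPU-h — 7 still needed.
S16 at 110: take 7 of its 13 — requirement met.
S11, SD: unused.
Cost = 14×40 + 7×50 + 7×110 = 1680.

1680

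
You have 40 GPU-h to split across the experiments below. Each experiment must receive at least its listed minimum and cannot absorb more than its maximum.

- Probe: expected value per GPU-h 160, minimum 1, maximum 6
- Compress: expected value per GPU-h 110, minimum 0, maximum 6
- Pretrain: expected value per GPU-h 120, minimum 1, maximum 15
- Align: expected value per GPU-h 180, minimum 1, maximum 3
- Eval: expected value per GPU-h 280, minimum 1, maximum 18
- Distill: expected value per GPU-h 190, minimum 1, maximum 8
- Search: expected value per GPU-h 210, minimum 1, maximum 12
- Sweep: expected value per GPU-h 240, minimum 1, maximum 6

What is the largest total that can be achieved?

Meeting every minimum uses 1+0+1+1+1+1+1+1 = 7 GPU-h, leaving 33.
Rank by expected value per GPU-h: Eval 280 > Sweep 240 > Search 210 > Distill 190 > Align 180 > Probe 160 > Pretrain 120 > Compress 110.
Eval takes 17 more to reach its cap of 18 → 16 left.
Give Sweep 5 more to hit its cap of 6 → 11 left.
Give Search 11 more to hit its cap of 12 → 0 left.
Total = 160×1 + 120×1 + 180×1 + 280×18 + 190×1 + 210×12 + 240×6 = 9650.

9650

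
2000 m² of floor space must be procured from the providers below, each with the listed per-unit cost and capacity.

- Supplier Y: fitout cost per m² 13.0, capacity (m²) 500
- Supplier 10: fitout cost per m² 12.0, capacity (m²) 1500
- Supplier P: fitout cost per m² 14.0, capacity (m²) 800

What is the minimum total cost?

Fill from the cheapest provider first.
Take 1500 from Supplier 10 at 12.0 — need 500 more.
Supplier Y at 13.0: take all 500 m² — 0 still needed.
Supplier P: unused.
Cost = 1500×12.0 + 500×13.0 = 24500.

24500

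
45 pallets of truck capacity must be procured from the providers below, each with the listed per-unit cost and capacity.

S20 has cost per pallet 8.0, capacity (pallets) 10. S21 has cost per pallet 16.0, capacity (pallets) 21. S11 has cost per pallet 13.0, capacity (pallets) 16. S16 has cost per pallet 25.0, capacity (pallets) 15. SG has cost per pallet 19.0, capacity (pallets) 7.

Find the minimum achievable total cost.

Fill from the cheapest provider first.
S20 (8.0): use full 10 — 35 pallets to go.
Take 16 from S11 at 13.0 — need 19 more.
S21 (16.0): take the remaining 19 — done.
SG, S16: unused.
Cost = 10×8.0 + 16×13.0 + 19×16.0 = 592.

592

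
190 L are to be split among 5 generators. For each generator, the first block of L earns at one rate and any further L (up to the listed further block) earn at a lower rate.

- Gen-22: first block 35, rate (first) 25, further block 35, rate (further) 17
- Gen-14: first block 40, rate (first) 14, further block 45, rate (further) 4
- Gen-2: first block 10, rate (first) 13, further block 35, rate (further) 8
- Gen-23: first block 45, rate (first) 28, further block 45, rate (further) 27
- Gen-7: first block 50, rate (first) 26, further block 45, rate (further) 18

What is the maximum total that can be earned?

Order all 10 blocks by rate: Gen-23/first 28 > Gen-23/second 27 > Gen-7/first 26 > Gen-22/first 25 > Gen-7/second 18 > Gen-22/second 17 > Gen-14/first 14 > Gen-2/first 13 > Gen-2/second 8 > Gen-14/second 4.
Gen-23/first (28): +45 ; 145 left.
Gen-23/second (27): +45 ; 100 left.
Fill Gen-7 first block (50 at 26) ; 50 left.
Gen-22/first (25): +35 ; 15 left.
Gen-7/second: +15 of 45 at 18; pool empty.
Total = 28×45 + 27×45 + 26×50 + 25×35 + 18×15 = 4920.

4920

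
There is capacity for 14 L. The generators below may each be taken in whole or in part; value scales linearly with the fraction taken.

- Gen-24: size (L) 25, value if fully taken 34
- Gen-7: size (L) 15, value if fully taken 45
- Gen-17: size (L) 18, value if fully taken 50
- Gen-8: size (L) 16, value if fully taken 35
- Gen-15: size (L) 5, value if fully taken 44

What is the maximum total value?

Sort by value density: Gen-15 44/5≈8.8, Gen-7 45/15≈3, Gen-17 50/18≈2.78, Gen-8 35/16≈2.19, Gen-24 34/25≈1.36.
Gen-15: take in full, 5 L for value 44 — 9 left.
9 L left: a 9/15 share of Gen-7 gives 45×9/15 = 27.
Total value = 71.

71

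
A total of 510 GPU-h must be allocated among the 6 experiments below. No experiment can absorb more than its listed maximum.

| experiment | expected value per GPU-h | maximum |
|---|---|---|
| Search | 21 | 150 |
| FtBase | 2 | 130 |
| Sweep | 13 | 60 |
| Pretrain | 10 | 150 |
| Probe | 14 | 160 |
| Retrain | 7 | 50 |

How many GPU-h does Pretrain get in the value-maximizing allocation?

Rank by expected value per GPU-h: Search 21 > Probe 14 > Sweep 13 > Pretrain 10 > Retrain 7 > FtBase 2.
Give Search 150 to hit its cap of 150 ; 360 left.
Probe takes 160 to reach its cap of 160 ; 200 left.
Sweep takes 60 to reach its cap of 60 ; 140 left.
Only 140 left; Pretrain takes them to reach 140.

140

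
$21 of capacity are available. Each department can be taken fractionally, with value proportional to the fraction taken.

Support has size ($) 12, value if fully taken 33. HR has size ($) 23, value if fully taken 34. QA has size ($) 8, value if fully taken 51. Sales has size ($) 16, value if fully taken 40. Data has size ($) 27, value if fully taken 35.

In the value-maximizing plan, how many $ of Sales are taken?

1

Sort by value density: QA 51/8≈6.38, Support 33/12≈2.75, Sales 40/16≈2.5, HR 34/23≈1.48, Data 35/27≈1.3.
Take all of QA (8 $, value 51) ; 13 $ left.
All 12 $ of Support fit (value 33) ; 1 remain.
Fill the last 1 $ with part of Sales: 1/16 of it earns 2.5.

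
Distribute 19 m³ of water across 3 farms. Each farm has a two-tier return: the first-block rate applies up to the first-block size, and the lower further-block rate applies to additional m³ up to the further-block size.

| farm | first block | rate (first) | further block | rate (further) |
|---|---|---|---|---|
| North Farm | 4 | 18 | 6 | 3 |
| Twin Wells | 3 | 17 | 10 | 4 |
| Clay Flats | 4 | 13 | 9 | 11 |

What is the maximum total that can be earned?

Order all 6 blocks by rate: North Farm/first 18 > Twin Wells/first 17 > Clay Flats/first 13 > Clay Flats/second 11 > Twin Wells/second 4 > North Farm/second 3.
North Farm first at 18: fill all 4 → 15 left.
Twin Wells/first (17): +3 → 12 left.
Clay Flats/first (13): +4 → 8 left.
8 remain; put them into Clay Flats second at 11.
Total = 18×4 + 17×3 + 13×4 + 11×8 = 263.

263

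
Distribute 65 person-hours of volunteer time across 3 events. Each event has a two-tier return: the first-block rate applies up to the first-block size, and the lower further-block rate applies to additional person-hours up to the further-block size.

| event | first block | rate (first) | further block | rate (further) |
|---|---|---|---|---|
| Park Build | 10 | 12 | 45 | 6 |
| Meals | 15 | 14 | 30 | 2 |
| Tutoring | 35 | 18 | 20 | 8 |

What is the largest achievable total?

1000

Rank every tier by rate: Tutoring/first 18 > Meals/first 14 > Park Build/first 12 > Tutoring/second 8 > Park Build/second 6 > Meals/second 2.
Tutoring first at 18: fill all 35 — 30 left.
Meals first at 14: fill all 15 — 15 left.
Park Build first at 12: fill all 10 — 5 left.
Tutoring/second: +5 of 20 at 8; pool empty.
Total = 18×35 + 14×15 + 12×10 + 8×5 = 1000.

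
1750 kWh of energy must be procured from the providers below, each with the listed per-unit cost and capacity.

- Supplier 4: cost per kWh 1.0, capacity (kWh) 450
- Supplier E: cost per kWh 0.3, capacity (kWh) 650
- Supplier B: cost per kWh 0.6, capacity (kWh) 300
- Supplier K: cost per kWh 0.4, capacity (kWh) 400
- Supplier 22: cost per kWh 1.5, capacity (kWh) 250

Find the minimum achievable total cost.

Fill from the cheapest provider first.
Take 650 from Supplier E at 0.3 — need 1100 more.
Supplier K (0.4): use full 400 — 700 kWh to go.
Take 300 from Supplier B at 0.6 — need 400 more.
Supplier 4 at 1.0: take 400 of its 450 — requirement met.
Supplier 22: unused.
Cost = 650×0.3 + 400×0.4 + 300×0.6 + 400×1.0 = 935.

935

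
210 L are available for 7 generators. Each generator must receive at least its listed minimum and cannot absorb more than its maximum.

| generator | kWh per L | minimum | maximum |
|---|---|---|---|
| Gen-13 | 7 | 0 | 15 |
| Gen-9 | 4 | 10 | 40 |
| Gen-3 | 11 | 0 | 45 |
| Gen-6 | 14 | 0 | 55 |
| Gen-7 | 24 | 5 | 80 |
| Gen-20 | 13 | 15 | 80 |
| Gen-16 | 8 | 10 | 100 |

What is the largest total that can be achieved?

Meeting every minimum uses 0+10+0+0+5+15+10 = 40 L, leaving 170.
Rank by kWh per L: Gen-7 24 > Gen-6 14 > Gen-20 13 > Gen-3 11 > Gen-16 8 > Gen-13 7 > Gen-9 4.
Gen-7 takes 75 more to reach its cap of 80 — 95 left.
Gen-6: +55 to 55 (cap) — 40 left.
Gen-20: +40 (room for 65) → 55. Pool exhausted.
Total = 4×10 + 14×55 + 24×80 + 13×55 + 8×10 = 3525.

3525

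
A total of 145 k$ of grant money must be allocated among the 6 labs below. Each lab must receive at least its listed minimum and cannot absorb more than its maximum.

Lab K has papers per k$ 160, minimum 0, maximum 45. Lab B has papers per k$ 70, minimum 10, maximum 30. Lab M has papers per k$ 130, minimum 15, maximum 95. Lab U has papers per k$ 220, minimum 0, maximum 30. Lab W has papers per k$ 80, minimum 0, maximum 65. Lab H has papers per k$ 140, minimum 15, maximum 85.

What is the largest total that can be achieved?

Meeting every minimum uses 0+10+15+0+0+15 = 40 k$, leaving 105.
Highest papers per k$ first: Lab U 220 > Lab K 160 > Lab H 140 > Lab M 130 > Lab W 80 > Lab B 70.
Lab U: +30 to 30 (cap) — 75 left.
Give Lab K 45 more to hit its cap of 45 — 30 left.
Lab H has room for 70 more but only 30 remain, so it gets 45.
Total = 160×45 + 70×10 + 130×15 + 220×30 + 140×45 = 22750.

22750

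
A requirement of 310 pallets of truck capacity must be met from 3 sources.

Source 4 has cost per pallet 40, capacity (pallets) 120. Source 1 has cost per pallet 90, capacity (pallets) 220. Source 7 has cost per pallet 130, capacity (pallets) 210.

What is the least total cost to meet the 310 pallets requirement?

21900

Fill from the cheapest source first.
Source 4 at 40: take all 120 pallets → 190 still needed.
Take 190 from Source 1 at 90 to finish.
Source 7: unused.
Cost = 120×40 + 190×90 = 21900.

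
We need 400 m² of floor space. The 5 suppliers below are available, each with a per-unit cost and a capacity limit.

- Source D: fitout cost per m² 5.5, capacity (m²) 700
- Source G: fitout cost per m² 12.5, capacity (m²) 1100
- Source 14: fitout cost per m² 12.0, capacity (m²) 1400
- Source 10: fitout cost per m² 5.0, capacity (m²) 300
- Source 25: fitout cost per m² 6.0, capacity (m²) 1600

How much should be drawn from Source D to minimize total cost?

100

Cheapest first:
Take 300 from Source 10 at 5.0 ; need 100 more.
Source D (5.5): take the remaining 100 ; done.
Source 25, Source 14, Source G: unused.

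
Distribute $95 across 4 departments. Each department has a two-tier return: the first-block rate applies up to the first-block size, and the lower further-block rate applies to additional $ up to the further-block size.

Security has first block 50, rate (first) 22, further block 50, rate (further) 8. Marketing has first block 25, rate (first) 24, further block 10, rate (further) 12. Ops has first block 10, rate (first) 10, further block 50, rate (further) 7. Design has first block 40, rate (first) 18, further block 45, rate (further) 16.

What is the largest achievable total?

Treat each block as its own option and order by rate: Marketing/tier1 24 > Security/tier1 22 > Design/tier1 18 > Design/tier2 16 > Marketing/tier2 12 > Ops/tier1 10 > Security/tier2 8 > Ops/tier2 7.
Marketing tier1 at 24: fill all 25 ; 70 left.
Fill Security tier1 block (50 at 22) ; 20 left.
Design tier1 at 18: only 20 left, fill 20.
Total = 24×25 + 22×50 + 18×20 = 2060.

2060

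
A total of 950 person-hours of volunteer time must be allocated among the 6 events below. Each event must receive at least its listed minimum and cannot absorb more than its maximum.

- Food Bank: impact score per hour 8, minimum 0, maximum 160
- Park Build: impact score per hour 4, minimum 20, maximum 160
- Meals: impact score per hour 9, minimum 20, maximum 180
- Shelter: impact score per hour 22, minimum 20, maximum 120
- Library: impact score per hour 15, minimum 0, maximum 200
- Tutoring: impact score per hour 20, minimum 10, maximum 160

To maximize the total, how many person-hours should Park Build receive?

130

Meeting every minimum uses 0+20+20+20+0+10 = 70 person-hours, leaving 880.
Rank by impact score per hour: Shelter 22 > Tutoring 20 > Library 15 > Meals 9 > Food Bank 8 > Park Build 4.
Shelter takes 100 more to reach its cap of 120 → 780 left.
Tutoring: +150 to 160 (cap) → 630 left.
Give Library 200 more to hit its cap of 200 → 430 left.
Meals: +160 to 180 (cap) → 270 left.
Give Food Bank 160 more to hit its cap of 160 → 110 left.
Park Build: +110 (room for 140) → 130. Pool exhausted.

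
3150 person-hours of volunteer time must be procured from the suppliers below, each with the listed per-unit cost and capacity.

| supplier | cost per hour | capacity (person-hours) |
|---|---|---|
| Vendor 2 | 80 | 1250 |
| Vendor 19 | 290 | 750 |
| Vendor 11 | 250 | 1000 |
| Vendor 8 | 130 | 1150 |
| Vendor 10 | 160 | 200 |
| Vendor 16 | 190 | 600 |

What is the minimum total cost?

386000

Cheapest first:
Vendor 2 at 80: take all 1250 person-hours — 1900 still needed.
Vendor 8 (130): use full 1150 — 750 person-hours to go.
Take 200 from Vendor 10 at 160 — need 550 more.
Vendor 16 (190): take the remaining 550 — done.
Vendor 11, Vendor 19: unused.
Cost = 1250×80 + 1150×130 + 200×160 + 550×190 = 386000.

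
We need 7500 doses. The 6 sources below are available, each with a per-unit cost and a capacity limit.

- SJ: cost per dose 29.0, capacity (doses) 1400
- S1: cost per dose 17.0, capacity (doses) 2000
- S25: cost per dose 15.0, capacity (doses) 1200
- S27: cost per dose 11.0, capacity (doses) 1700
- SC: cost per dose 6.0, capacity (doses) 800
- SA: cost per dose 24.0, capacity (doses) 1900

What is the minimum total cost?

Use sources in increasing cost order.
Take 800 from SC at 6.0 — need 6700 more.
Take 1700 from S27 at 11.0 — need 5000 more.
S25 (15.0): use full 1200 — 3800 doses to go.
S1 at 17.0: take all 2000 doses — 1800 still needed.
Take 1800 from SA at 24.0 to finish.
SJ: unused.
Cost = 800×6.0 + 1700×11.0 + 1200×15.0 + 2000×17.0 + 1800×24.0 = 118700.

118700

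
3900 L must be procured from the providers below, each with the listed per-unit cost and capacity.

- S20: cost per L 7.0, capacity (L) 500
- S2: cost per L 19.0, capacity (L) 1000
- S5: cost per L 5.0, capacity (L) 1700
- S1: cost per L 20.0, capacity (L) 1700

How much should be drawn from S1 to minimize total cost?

700

Use providers in increasing cost order.
Take 1700 from S5 at 5.0 → need 2200 more.
S20 at 7.0: take all 500 L → 1700 still needed.
Take 1000 from S2 at 19.0 → need 700 more.
S1 at 20.0: take 700 of its 1700 → requirement met.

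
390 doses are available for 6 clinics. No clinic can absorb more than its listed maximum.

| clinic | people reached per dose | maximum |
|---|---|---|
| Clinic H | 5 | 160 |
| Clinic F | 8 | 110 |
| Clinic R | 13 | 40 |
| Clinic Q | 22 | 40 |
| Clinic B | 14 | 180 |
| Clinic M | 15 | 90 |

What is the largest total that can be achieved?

5590

Highest people reached per dose first: Clinic Q 22 > Clinic M 15 > Clinic B 14 > Clinic R 13 > Clinic F 8 > Clinic H 5.
Give Clinic Q 40 to hit its cap of 40 ; 350 left.
Give Clinic M 90 to hit its cap of 90 ; 260 left.
Clinic B: +180 to 180 (cap) ; 80 left.
Clinic R: +40 to 40 (cap) ; 40 left.
Only 40 left; Clinic F takes them to reach 40.
Total = 8×40 + 13×40 + 22×40 + 14×180 + 15×90 = 5590.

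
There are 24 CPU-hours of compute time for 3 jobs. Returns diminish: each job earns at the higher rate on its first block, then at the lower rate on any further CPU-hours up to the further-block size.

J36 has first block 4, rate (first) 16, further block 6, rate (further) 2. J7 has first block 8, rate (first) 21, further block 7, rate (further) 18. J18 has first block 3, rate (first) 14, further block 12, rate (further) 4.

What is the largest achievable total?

Rank every tier by rate: J7/T1 21 > J7/T2 18 > J36/T1 16 > J18/T1 14 > J18/T2 4 > J36/T2 2.
J7/T1 (21): +8 — 16 left.
J7/T2 (18): +7 — 9 left.
Fill J36 T1 block (4 at 16) — 5 left.
J18 T1 at 14: fill all 3 — 2 left.
J18/T2: +2 of 12 at 4; pool empty.
Total = 21×8 + 18×7 + 16×4 + 14×3 + 4×2 = 408.

408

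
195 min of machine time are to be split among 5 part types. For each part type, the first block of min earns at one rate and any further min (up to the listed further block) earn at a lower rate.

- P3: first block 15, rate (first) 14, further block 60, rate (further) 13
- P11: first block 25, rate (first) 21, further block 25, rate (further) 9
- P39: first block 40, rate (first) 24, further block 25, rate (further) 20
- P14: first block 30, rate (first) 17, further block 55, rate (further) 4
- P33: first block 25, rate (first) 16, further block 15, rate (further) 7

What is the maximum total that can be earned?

Order all 10 blocks by rate: P39/first 24 > P11/first 21 > P39/second 20 > P14/first 17 > P33/first 16 > P3/first 14 > P3/second 13 > P11/second 9 > P33/second 7 > P14/second 4.
P39 first at 24: fill all 40 ; 155 left.
Fill P11 first block (25 at 21) ; 130 left.
Fill P39 second block (25 at 20) ; 105 left.
P14 first at 17: fill all 30 ; 75 left.
P33 first at 16: fill all 25 ; 50 left.
P3/first (14): +15 ; 35 left.
P3 second at 13: only 35 left, fill 35.
Total = 24×40 + 21×25 + 20×25 + 17×30 + 16×25 + 14×15 + 13×35 = 3560.

3560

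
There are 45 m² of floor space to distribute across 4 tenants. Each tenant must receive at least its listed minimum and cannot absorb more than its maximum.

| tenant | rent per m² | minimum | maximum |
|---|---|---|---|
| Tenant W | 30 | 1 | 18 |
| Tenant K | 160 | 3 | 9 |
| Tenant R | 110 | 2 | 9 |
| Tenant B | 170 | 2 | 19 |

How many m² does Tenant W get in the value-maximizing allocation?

Meeting every minimum uses 1+3+2+2 = 8 m², leaving 37.
Highest rent per m² first: Tenant B 170 > Tenant K 160 > Tenant R 110 > Tenant W 30.
Give Tenant B 17 more to hit its cap of 19 — 20 left.
Tenant K: +6 to 9 (cap) — 14 left.
Tenant R takes 7 more to reach its cap of 9 — 7 left.
Tenant W has room for 17 more but only 7 remain, so it gets 8.

8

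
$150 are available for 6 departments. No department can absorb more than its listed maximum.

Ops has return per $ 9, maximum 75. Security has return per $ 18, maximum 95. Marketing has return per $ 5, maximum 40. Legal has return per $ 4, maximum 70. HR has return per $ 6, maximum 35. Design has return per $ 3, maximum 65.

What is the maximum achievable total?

Rank by return per $: Security 18 > Ops 9 > HR 6 > Marketing 5 > Legal 4 > Design 3.
Security: +95 to 95 (cap) ; 55 left.
Only 55 left; Ops takes them to reach 55.
Total = 9×55 + 18×95 = 2205.

2205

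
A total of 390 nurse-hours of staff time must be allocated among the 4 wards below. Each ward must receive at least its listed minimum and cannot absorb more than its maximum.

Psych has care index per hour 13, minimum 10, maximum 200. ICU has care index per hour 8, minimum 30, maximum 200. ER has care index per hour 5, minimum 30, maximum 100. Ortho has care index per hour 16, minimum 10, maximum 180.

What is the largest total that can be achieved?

5220

Meeting every minimum uses 10+30+30+10 = 80 nurse-hours, leaving 310.
Highest care index per hour first: Ortho 16 > Psych 13 > ICU 8 > ER 5.
Give Ortho 170 more to hit its cap of 180 ; 140 left.
Only 140 left; Psych takes them to reach 150.
Total = 13×150 + 8×30 + 5×30 + 16×180 = 5220.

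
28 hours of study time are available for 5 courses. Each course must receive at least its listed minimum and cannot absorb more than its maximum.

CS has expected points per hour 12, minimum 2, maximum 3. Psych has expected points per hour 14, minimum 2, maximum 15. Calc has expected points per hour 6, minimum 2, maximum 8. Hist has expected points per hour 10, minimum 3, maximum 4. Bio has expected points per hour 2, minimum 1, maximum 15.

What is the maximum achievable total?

318

Meeting every minimum uses 2+2+2+3+1 = 10 hours, leaving 18.
Rank by expected points per hour: Psych 14 > CS 12 > Hist 10 > Calc 6 > Bio 2.
Give Psych 13 more to hit its cap of 15 — 5 left.
Give CS 1 more to hit its cap of 3 — 4 left.
Hist takes 1 more to reach its cap of 4 — 3 left.
Only 3 left; Calc takes them to reach 5.
Total = 12×3 + 14×15 + 6×5 + 10×4 + 2×1 = 318.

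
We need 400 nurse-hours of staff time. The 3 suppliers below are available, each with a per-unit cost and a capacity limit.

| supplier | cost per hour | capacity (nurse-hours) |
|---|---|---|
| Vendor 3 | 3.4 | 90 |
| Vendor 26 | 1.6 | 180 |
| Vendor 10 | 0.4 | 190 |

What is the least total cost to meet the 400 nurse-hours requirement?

Use suppliers in increasing cost order.
Take 190 from Vendor 10 at 0.4 — need 210 more.
Take 180 from Vendor 26 at 1.6 — need 30 more.
Vendor 3 (3.4): take the remaining 30 — done.
Cost = 190×0.4 + 180×1.6 + 30×3.4 = 466.

466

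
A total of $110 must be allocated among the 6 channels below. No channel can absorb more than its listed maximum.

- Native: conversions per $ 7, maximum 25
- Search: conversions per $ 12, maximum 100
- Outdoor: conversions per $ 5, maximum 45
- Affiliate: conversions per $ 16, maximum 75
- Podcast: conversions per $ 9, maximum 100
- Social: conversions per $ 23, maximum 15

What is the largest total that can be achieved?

1785

Highest conversions per $ first: Social 23 > Affiliate 16 > Search 12 > Podcast 9 > Native 7 > Outdoor 5.
Social: +15 to 15 (cap) → 95 left.
Affiliate takes 75 to reach its cap of 75 → 20 left.
Search: +20 (room for 100) → 20. Pool exhausted.
Total = 12×20 + 16×75 + 23×15 = 1785.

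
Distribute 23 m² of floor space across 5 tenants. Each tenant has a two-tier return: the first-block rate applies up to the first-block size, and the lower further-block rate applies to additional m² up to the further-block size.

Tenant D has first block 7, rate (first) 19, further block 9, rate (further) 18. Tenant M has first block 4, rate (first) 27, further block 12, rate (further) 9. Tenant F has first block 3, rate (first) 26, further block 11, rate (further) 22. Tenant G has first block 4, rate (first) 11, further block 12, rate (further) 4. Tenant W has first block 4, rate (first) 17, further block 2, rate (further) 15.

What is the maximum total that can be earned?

Treat each block as its own option and order by rate: Tenant M/T1 27 > Tenant F/T1 26 > Tenant F/T2 22 > Tenant D/T1 19 > Tenant D/T2 18 > Tenant W/T1 17 > Tenant W/T2 15 > Tenant G/T1 11 > Tenant M/T2 9 > Tenant G/T2 4.
Tenant M/T1 (27): +4 ; 19 left.
Tenant F/T1 (26): +3 ; 16 left.
Tenant F/T2 (22): +11 ; 5 left.
Tenant D/T1: +5 of 7 at 19; pool empty.
Total = 27×4 + 26×3 + 22×11 + 19×5 = 523.

523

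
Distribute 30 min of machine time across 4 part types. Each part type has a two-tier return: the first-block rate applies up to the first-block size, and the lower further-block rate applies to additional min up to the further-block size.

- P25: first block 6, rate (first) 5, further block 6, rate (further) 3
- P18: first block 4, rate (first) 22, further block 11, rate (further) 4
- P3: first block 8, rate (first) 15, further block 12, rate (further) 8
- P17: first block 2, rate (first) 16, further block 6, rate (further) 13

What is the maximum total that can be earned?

398

Order all 8 blocks by rate: P18/T1 22 > P17/T1 16 > P3/T1 15 > P17/T2 13 > P3/T2 8 > P25/T1 5 > P18/T2 4 > P25/T2 3.
P18/T1 (22): +4 — 26 left.
P17/T1 (16): +2 — 24 left.
P3/T1 (15): +8 — 16 left.
P17 T2 at 13: fill all 6 — 10 left.
P3/T2: +10 of 12 at 8; pool empty.
Total = 22×4 + 16×2 + 15×8 + 13×6 + 8×10 = 398.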